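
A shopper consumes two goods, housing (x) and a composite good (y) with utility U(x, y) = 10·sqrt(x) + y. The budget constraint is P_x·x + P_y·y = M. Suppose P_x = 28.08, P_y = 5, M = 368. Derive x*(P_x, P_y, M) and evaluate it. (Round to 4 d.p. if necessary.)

x* = 0.7927

MU_x = 5/√x, MU_y = 1. Tangency: 5/√x = P_x/P_y.
Solve: √x = 5·P_y/P_x, so x*(P_x,P_y) = (5·P_y/P_x)², and y* = (M − P_x·x*)/P_y.
Plugging in: x* = (5·5/28.08)² = 0.7927.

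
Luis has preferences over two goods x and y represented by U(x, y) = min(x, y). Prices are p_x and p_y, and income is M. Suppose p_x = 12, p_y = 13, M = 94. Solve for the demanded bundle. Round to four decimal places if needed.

x* = 3.76, y* = 3.76

With perfect complements, no substitution: consume in ratio x:y = 1:1.
Budget: p_x·x + p_y·x = M, so (p_x + p_y)·x = M.
Demand: x*(p_x,p_y,M) = M/(p_x + p_y), y* = M/(p_x + p_y).
Here 12 + 13 = 25, giving x* = 3.76 and y* = 3.76.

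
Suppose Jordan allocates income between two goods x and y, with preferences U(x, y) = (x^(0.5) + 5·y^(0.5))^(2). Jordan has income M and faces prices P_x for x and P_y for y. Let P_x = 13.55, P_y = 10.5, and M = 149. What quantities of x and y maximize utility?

x* = 0.3306, y* = 13.7638

Substitute y = (y/x)·x into the budget: x* = M/(P_x + P_y·(y/x)).
Numerically y/x = 41.63322, so x* = 149/(13.55 + 10.5·41.63322) = 0.3306 and y* = 41.63322·0.3306 = 13.7638.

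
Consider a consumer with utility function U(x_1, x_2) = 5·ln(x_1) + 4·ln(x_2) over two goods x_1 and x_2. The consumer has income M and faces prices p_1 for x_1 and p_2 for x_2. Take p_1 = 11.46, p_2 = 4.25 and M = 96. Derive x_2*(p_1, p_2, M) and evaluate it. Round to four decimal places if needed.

Tangency: MRS = (5/4)·x_2/x_1 = p_1/p_2.
Rearranging, p_2·x_2 = (4/5)·p_1·x_1. Substituting into the budget gives p_1·x_1·(1 + (4/5)) = M.
Demand: x_1*(p_1,p_2,M) = 5/9·M/p_1 and x_2* = 4/9·M/p_2.
At p_1=11.46, p_2=4.25, M=96: x_2* = 4/9·96/4.25 = 10.0392.

x_2* = 10.0392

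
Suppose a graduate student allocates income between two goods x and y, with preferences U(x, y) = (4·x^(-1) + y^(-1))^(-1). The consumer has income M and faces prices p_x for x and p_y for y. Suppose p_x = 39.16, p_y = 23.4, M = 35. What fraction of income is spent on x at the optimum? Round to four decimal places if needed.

From the CES first-order condition, 4·(y/x)^(2) = p_x/p_y.
Hence y/x = ((1/4)·p_x/p_y)^(1/(2)), i.e. raised to the 0.5 power.
Substitute y = (y/x)·x into the budget: x* = M/(p_x + p_y·(y/x)).
Numerically y/x = 0.64682, so x* = 35/(39.16 + 23.4·0.64682) = 0.6446 and y* = 0.64682·0.6446 = 0.417.
Expenditure on x: 39.16·0.6446 = 25.2433; share = 0.7212.

share on x = 0.7212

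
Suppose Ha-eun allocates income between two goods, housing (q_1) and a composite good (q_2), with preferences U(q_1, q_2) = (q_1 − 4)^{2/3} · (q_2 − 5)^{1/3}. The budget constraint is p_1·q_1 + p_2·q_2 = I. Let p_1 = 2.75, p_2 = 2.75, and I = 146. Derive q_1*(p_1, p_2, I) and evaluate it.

MRS = 2·(q_2−5)/(q_1−4). Tangency with p_1/p_2 gives q_2−5 = (1/2)·(p_1/p_2)·(q_1−4).
Substituting into the budget: q_1* = 4 + 2/3·(I − 4·p_1 − 5·p_2)/p_1, and q_2* = 5 + 1/3·(…)/p_2.
Discretionary income = 146 − 4·2.75 − 5·2.75 = 121.25; q_1* = 4 + 2/3·121.25/2.75 = 33.3939.

q_1* = 33.3939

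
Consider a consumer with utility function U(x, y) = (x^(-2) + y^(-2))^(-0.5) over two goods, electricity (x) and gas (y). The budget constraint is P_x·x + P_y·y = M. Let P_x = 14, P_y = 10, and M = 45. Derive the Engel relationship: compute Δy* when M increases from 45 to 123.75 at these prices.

Δy* = 3.4977

MRS = MU_x/MU_y = (y/x)^(3). Set equal to P_x/P_y.
Solve for the ratio: y/x = [P_x/P_y]^(1/3).
With the ratio pinned down, the budget gives x* = M/(P_x + P_y·(y/x)) and y* = (y/x)·x*.
Numerically y/x = 1.118689, so x* = 45/(14 + 10·1.118689) = 1.7866 and y* = 1.118689·1.7866 = 1.9987.
At M' = 123.75: y* = 5.4964. Change: 5.4964 − 1.9987 = 3.4977.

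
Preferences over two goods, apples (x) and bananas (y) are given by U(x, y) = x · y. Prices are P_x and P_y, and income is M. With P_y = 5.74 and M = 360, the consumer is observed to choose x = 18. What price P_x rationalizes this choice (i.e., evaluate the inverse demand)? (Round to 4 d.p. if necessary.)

MU_x/MU_y = (y)/(x); tangency sets this equal to P_x/P_y.
So P_y·y = P_x·x; combined with the budget, a share 0.5 of income goes to x.
Demand: x*(P_x,P_y,M) = 0.5·M/P_x and y* = 0.5·M/P_y.
Set x* = 18 in the demand function and solve for P_x: P_x = 10.

P_x = 10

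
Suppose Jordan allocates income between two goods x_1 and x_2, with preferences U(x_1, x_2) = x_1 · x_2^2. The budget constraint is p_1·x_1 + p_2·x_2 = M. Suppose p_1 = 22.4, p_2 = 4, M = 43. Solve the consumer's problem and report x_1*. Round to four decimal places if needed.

The MRS is (1/2)·x_2/x_1. Set MRS = p_1/p_2.
So p_2·x_2 = 2·p_1·x_1; combined with the budget, a share 1/3 of income goes to x_1.
Demand: x_1*(p_1,p_2,M) = 1/3·M/p_1 and x_2* = 2/3·M/p_2.
At p_1=22.4, p_2=4, M=43: x_1* = 1/3·43/22.4 = 0.6399.

x_1* = 0.6399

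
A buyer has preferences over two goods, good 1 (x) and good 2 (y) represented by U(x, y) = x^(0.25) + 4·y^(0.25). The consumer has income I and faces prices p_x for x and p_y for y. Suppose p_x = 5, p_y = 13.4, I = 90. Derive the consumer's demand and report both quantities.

MU_x ∝ x^(-0.75), MU_y ∝ 4·y^(-0.75), so MRS = (1/4)·(y/x)^(0.75) = p_x/p_y.
Solve for the ratio: y/x = [4·p_x/p_y]^(4/3).
Substitute y = (y/x)·x into the budget: x* = I/(p_x + p_y·(y/x)).
Numerically y/x = 1.705691, so x* = 90/(5 + 13.4·1.705691) = 3.2309 and y* = 1.705691·3.2309 = 5.5109.

x* = 3.2309, y* = 5.5109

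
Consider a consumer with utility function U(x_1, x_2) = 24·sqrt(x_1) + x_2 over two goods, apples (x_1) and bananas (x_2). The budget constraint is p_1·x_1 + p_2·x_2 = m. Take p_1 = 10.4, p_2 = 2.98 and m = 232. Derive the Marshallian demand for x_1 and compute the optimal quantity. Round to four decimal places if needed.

x_1* = 11.823

Thus x_1* = (12·p_2/p_1)² — independent of m — with the rest of income spent on x_2.
Plugging in: x_1* = (12·2.98/10.4)² = 11.823.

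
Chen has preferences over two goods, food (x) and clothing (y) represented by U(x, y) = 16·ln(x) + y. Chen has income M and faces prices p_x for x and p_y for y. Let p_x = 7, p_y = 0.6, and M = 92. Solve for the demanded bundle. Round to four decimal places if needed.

x* = 1.3714, y* = 137.3333

MU_x = 16/x, MU_y = 1. Tangency: 16/x = p_x/p_y.
So x*(p_x,p_y) = 16·p_y/p_x, independent of income; and y* = (M − 16·p_y)/p_y.
At the given prices: x* = 16·0.6/7 = 1.3714, and y* = 137.3333.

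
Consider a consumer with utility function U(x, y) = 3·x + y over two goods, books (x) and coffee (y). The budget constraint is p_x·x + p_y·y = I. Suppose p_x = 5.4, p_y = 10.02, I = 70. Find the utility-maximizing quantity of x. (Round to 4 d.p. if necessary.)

x* = 12.963

Perfect substitutes: compare marginal utility per dollar. 3/p_x vs 1/p_y → 0.5556 vs 0.0998.
x gives more utility per dollar, so spend all income on x: x* = I/p_x, y* = 0.
Numerically: x* = 12.963, y* = 0.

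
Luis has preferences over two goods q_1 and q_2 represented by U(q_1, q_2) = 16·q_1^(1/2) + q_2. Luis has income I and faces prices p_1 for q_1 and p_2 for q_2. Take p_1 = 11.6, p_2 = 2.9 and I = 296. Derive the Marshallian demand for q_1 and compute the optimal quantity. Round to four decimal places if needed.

Utility is quasi-linear in q_2; the FOC for q_1 is 8/√q_1 = p_1/p_2.
Thus q_1* = (8·p_2/p_1)² — independent of I — with the rest of income spent on q_2.
Plugging in: q_1* = (8·2.9/11.6)² = 4.

q_1* = 4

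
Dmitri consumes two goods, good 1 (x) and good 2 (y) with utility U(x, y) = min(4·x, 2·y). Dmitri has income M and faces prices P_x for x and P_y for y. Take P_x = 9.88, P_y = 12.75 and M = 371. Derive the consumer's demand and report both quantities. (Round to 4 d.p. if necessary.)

x* = 10.4862, y* = 20.9723

Leontief preferences: the optimum is at the kink where x/2 = y/4, i.e. y = 2·x.
Budget: P_x·x + P_y·2·x = M, so (2·P_x + 4·P_y)·x = 2·M.
Demand: x*(P_x,P_y,M) = 2·M/(2·P_x + 4·P_y), y* = 4·M/(2·P_x + 4·P_y).
Here 2·9.88 + 4·12.75 = 70.76, giving x* = 10.4862 and y* = 20.9723.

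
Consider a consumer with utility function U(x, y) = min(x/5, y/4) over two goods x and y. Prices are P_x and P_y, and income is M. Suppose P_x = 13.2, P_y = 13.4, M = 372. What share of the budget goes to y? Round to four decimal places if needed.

Leontief preferences: the optimum is at the kink where x/5 = y/4, i.e. y = (4/5)·x.
Budget: P_x·x + P_y·(4/5)·x = M, so (5·P_x + 4·P_y)·x = 5·M.
Demand: x*(P_x,P_y,M) = 5·M/(5·P_x + 4·P_y), y* = 4·M/(5·P_x + 4·P_y).
Here 5·13.2 + 4·13.4 = 119.6, giving x* = 15.5518 and y* = 12.4415.
Expenditure on y: 13.4·12.4415 = 166.7157; share = 0.4482.

share on y = 0.4482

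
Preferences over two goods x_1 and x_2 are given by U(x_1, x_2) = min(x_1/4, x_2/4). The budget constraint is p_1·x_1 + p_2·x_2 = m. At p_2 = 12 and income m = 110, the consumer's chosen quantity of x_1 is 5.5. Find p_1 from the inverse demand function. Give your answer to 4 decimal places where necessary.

With perfect complements, no substitution: consume in ratio x_1:x_2 = 4:4.
Budget: p_1·x_1 + p_2·x_1 = m, so (4·p_1 + 4·p_2)·x_1 = 4·m.
Demand: x_1*(p_1,p_2,m) = 4·m/(4·p_1 + 4·p_2), x_2* = 4·m/(4·p_1 + 4·p_2).
Set x_1* = 5.5 in the demand function and solve for p_1: p_1 = 8.

p_1 = 8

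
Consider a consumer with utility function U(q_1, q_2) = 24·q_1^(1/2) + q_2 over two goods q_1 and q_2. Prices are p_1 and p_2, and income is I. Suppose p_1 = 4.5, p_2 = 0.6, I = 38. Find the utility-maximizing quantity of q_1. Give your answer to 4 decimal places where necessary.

Solve: √q_1 = 12·p_2/p_1, so q_1*(p_1,p_2) = (12·p_2/p_1)², and q_2* = (I − p_1·q_1*)/p_2.
Plugging in: q_1* = (12·0.6/4.5)² = 2.56.

q_1* = 2.56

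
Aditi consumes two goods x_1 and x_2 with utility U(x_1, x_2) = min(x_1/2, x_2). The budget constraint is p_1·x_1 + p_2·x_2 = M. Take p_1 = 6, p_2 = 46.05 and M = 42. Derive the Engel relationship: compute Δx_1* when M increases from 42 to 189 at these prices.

Δx_1* = 5.0646

Leontief preferences: the optimum is at the kink where x_1/2 = x_2/1, i.e. x_2 = (1/2)·x_1.
Budget: p_1·x_1 + p_2·(1/2)·x_1 = M, so (2·p_1 + p_2)·x_1 = 2·M.
Demand: x_1*(p_1,p_2,M) = 2·M/(2·p_1 + p_2), x_2* = M/(2·p_1 + p_2).
Here 2·6 + 46.05 = 58.05, giving x_1* = 1.447.
At M' = 189: x_1* = 6.5116. Change: 6.5116 − 1.447 = 5.0646.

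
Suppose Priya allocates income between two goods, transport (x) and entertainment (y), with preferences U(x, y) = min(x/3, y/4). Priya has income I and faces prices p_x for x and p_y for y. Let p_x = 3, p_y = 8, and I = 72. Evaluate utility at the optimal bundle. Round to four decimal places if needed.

With perfect complements, no substitution: consume in ratio x:y = 3:4.
Budget: p_x·x + p_y·(4/3)·x = I, so (3·p_x + 4·p_y)·x = 3·I.
Demand: x*(p_x,p_y,I) = 3·I/(3·p_x + 4·p_y), y* = 4·I/(3·p_x + 4·p_y).
Here 3·3 + 4·8 = 41, giving x* = 5.2683 and y* = 7.0244.
Utility at the optimum: U(5.2683, 7.0244) = 1.7561.

V = 1.7561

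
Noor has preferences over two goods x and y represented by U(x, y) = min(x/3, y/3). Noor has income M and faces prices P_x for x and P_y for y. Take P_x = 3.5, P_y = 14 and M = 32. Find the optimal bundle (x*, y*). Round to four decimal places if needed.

x* = 1.8286, y* = 1.8286

With perfect complements, no substitution: consume in ratio x:y = 3:3.
Budget: P_x·x + P_y·x = M, so (3·P_x + 3·P_y)·x = 3·M.
Demand: x*(P_x,P_y,M) = 3·M/(3·P_x + 3·P_y), y* = 3·M/(3·P_x + 3·P_y).
Here 3·3.5 + 3·14 = 52.5, giving x* = 1.8286 and y* = 1.8286.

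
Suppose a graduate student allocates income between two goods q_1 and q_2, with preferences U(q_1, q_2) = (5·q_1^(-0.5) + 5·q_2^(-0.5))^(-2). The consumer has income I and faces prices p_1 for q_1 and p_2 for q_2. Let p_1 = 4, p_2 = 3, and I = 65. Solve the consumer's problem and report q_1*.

q_1* = 8.5143

From the CES first-order condition, (q_2/q_1)^(1.5) = p_1/p_2.
Hence q_2/q_1 = (p_1/p_2)^(1/(1.5)), i.e. raised to the 2/3 power.
With the ratio pinned down, the budget gives q_1* = I/(p_1 + p_2·(q_2/q_1)) and q_2* = (q_2/q_1)·q_1*.
Numerically q_2/q_1 = 1.211414, so q_1* = 65/(4 + 3·1.211414) = 8.5143.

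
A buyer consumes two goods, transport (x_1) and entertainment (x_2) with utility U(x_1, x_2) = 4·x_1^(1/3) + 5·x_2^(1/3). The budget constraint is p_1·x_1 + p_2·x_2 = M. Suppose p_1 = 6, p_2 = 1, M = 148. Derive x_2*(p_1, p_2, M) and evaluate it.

MU_x_1 ∝ 4·x_1^(-2/3), MU_x_2 ∝ 5·x_2^(-2/3), so MRS = (4/5)·(x_2/x_1)^(2/3) = p_1/p_2.
Hence x_2/x_1 = ((5/4)·p_1/p_2)^(1/(2/3)), i.e. raised to the 1.5 power.
With the ratio pinned down, the budget gives x_1* = M/(p_1 + p_2·(x_2/x_1)) and x_2* = (x_2/x_1)·x_1*.
Numerically x_2/x_1 = 20.539596, so x_1* = 148/(6 + 1·20.539596) = 5.5766 and x_2* = 20.539596·5.5766 = 114.5406.

x_2* = 114.5406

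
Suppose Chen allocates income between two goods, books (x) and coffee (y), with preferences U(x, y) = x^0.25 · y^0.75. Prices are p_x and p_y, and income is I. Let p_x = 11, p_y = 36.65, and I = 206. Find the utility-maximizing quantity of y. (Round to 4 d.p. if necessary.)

y* = 4.2156

The MRS is (1/3)·y/x. Set MRS = p_x/p_y.
So 0.25·p_y·y = 0.75·p_x·x; combined with the budget, a share 0.25 of income goes to x.
Demand: x*(p_x,p_y,I) = 0.25·I/p_x and y* = 0.75·I/p_y.
At p_x=11, p_y=36.65, I=206: y* = 0.75·206/36.65 = 4.2156.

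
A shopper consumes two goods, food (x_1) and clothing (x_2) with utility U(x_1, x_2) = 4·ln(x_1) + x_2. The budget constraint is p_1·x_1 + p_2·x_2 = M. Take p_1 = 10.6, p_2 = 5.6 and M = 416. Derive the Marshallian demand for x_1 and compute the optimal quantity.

x_1* = 2.1132

Set MRS = p_1/p_2: (4/x_1)/1 = p_1/p_2.
So x_1*(p_1,p_2) = 4·p_2/p_1, independent of income; and x_2* = (M − 4·p_2)/p_2.
At the given prices: x_1* = 4·5.6/10.6 = 2.1132.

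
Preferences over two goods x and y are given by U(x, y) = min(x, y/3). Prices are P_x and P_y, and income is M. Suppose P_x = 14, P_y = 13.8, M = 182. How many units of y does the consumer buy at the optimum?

Leontief preferences: the optimum is at the kink where x/1 = y/3, i.e. y = 3·x.
Budget: P_x·x + P_y·3·x = M, so (P_x + 3·P_y)·x = M.
Demand: x*(P_x,P_y,M) = M/(P_x + 3·P_y), y* = 3·M/(P_x + 3·P_y).
Here 14 + 3·13.8 = 55.4, giving y* = 9.8556.

y* = 9.8556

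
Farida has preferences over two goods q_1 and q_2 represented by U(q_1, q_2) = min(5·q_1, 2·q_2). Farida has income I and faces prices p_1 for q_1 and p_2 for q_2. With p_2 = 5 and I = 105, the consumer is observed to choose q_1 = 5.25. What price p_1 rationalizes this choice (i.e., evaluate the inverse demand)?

p_1 = 7.5

Leontief preferences: the optimum is at the kink where q_1/2 = q_2/5, i.e. q_2 = (5/2)·q_1.
Budget: p_1·q_1 + p_2·(5/2)·q_1 = I, so (2·p_1 + 5·p_2)·q_1 = 2·I.
Demand: q_1*(p_1,p_2,I) = 2·I/(2·p_1 + 5·p_2), q_2* = 5·I/(2·p_1 + 5·p_2).
Set q_1* = 5.25 in the demand function and solve for p_1: p_1 = 7.5.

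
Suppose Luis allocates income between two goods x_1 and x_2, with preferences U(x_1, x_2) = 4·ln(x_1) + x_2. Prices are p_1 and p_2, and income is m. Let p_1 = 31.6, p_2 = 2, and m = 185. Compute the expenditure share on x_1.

Set MRS = p_1/p_2: (4/x_1)/1 = p_1/p_2.
So x_1*(p_1,p_2) = 4·p_2/p_1, independent of income; and x_2* = (m − 4·p_2)/p_2.
At the given prices: x_1* = 4·2/31.6 = 0.2532, and x_2* = 88.5.
Expenditure on x_1: 31.6·0.2532 = 8; share = 0.0432.

share on x_1 = 0.0432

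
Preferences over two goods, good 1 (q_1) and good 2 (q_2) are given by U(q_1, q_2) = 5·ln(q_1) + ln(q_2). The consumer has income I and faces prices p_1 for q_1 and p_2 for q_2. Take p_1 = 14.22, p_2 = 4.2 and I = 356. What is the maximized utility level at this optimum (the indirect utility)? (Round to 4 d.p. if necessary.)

At p_1=14.22, p_2=4.2, I=356: q_1* = 5/6·356/14.22 = 20.8626, q_2* = 14.127.
Utility at the optimum: U(20.8626, 14.127) = 17.8379.

V = 17.8379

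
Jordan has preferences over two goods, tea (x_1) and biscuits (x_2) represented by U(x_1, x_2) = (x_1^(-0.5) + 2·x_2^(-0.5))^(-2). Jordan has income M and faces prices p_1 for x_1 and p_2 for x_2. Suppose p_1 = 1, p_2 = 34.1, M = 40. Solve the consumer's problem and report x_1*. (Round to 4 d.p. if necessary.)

From the CES first-order condition, (1/2)·(x_2/x_1)^(1.5) = p_1/p_2.
Hence x_2/x_1 = (2·p_1/p_2)^(1/(1.5)), i.e. raised to the 2/3 power.
Substitute x_2 = (x_2/x_1)·x_1 into the budget: x_1* = M/(p_1 + p_2·(x_2/x_1)).
Numerically x_2/x_1 = 0.150956, so x_1* = 40/(1 + 34.1·0.150956) = 6.5066.

x_1* = 6.5066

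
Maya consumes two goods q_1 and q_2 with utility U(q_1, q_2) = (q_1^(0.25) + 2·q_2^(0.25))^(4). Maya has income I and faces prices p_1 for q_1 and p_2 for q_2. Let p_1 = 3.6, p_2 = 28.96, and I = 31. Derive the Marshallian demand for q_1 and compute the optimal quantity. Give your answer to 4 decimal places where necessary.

MU_q_1 ∝ q_1^(-0.75), MU_q_2 ∝ 2·q_2^(-0.75), so MRS = (1/2)·(q_2/q_1)^(0.75) = p_1/p_2.
Solve for the ratio: q_2/q_1 = [2·p_1/p_2]^(4/3).
With the ratio pinned down, the budget gives q_1* = I/(p_1 + p_2·(q_2/q_1)) and q_2* = (q_2/q_1)·q_1*.
Numerically q_2/q_1 = 0.156331, so q_1* = 31/(3.6 + 28.96·0.156331) = 3.8143.

q_1* = 3.8143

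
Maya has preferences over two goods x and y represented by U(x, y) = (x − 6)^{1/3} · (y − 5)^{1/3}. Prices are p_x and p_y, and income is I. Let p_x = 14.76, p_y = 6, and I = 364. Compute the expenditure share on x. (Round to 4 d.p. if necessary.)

share on x = 0.5804

After buying the subsistence bundle (6, 5), a share 0.5 of the remaining income goes to x: x* = 6 + 0.5·(I − 6p_x − 5p_y)/p_x.
Discretionary income = 364 − 6·14.76 − 5·6 = 245.44; x* = 6 + 0.5·245.44/14.76 = 14.3144; y* = 5 + 0.5·245.44/6 = 25.4533.
Expenditure on x: 14.76·14.3144 = 211.28; share = 0.5804.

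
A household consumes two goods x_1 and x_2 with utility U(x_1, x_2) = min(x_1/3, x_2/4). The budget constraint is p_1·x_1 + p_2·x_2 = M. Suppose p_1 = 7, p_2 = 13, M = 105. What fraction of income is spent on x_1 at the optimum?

share on x_1 = 0.2877

With perfect complements, no substitution: consume in ratio x_1:x_2 = 3:4.
Budget: p_1·x_1 + p_2·(4/3)·x_1 = M, so (3·p_1 + 4·p_2)·x_1 = 3·M.
Demand: x_1*(p_1,p_2,M) = 3·M/(3·p_1 + 4·p_2), x_2* = 4·M/(3·p_1 + 4·p_2).
Here 3·7 + 4·13 = 73, giving x_1* = 4.3151 and x_2* = 5.7534.
Expenditure on x_1: 7·4.3151 = 30.2055; share = 0.2877.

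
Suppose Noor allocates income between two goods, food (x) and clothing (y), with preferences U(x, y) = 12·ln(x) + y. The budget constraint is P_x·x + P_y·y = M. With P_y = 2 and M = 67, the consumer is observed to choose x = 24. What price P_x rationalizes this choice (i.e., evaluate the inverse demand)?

Set MRS = P_x/P_y: (12/x)/1 = P_x/P_y.
So x*(P_x,P_y) = 12·P_y/P_x, independent of income; and y* = (M − 12·P_y)/P_y.
Set x* = 24 in the demand function and solve for P_x: P_x = 1.

P_x = 1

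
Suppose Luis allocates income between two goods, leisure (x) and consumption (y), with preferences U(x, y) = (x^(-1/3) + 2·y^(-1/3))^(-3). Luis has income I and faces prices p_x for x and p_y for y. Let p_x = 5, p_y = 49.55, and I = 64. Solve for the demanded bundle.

From the CES first-order condition, (1/2)·(y/x)^(4/3) = p_x/p_y.
Solve for the ratio: y/x = [2·p_x/p_y]^(0.75).
Substitute y = (y/x)·x into the budget: x* = I/(p_x + p_y·(y/x)).
Numerically y/x = 0.301105, so x* = 64/(5 + 49.55·0.301105) = 3.2129 and y* = 0.301105·3.2129 = 0.9674.

x* = 3.2129, y* = 0.9674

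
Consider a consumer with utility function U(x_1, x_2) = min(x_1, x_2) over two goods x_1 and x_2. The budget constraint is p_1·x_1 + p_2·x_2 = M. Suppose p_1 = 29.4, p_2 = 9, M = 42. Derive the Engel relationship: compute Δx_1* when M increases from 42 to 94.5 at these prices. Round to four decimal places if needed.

Δx_1* = 1.3672

With perfect complements, no substitution: consume in ratio x_1:x_2 = 1:1.
Budget: p_1·x_1 + p_2·x_1 = M, so (p_1 + p_2)·x_1 = M.
Demand: x_1*(p_1,p_2,M) = M/(p_1 + p_2), x_2* = M/(p_1 + p_2).
Here 29.4 + 9 = 38.4, giving x_1* = 1.0938.
At M' = 94.5: x_1* = 2.4609. Change: 2.4609 − 1.0938 = 1.3672.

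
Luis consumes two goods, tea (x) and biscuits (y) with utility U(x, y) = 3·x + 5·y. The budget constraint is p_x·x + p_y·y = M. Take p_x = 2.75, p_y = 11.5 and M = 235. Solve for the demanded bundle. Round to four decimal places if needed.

x* = 85.4545, y* = 0

Perfect substitutes: compare marginal utility per dollar. 3/p_x vs 5/p_y → 1.0909 vs 0.4348.
x gives more utility per dollar, so spend all income on x: x* = M/p_x, y* = 0.
Numerically: x* = 85.4545, y* = 0.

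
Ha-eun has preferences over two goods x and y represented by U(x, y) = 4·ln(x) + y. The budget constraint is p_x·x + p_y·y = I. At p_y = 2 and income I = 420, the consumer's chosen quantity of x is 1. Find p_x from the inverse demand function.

MU_x = 4/x, MU_y = 1. Tangency: 4/x = p_x/p_y.
So x*(p_x,p_y) = 4·p_y/p_x, independent of income; and y* = (I − 4·p_y)/p_y.
Set x* = 1 in the demand function and solve for p_x: p_x = 8.

p_x = 8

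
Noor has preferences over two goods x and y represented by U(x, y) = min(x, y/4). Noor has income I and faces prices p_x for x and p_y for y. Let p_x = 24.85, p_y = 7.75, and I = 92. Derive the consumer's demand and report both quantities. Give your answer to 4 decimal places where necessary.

x* = 1.6473, y* = 6.5891

Leontief preferences: the optimum is at the kink where x/1 = y/4, i.e. y = 4·x.
Budget: p_x·x + p_y·4·x = I, so (p_x + 4·p_y)·x = I.
Demand: x*(p_x,p_y,I) = I/(p_x + 4·p_y), y* = 4·I/(p_x + 4·p_y).
Here 24.85 + 4·7.75 = 55.85, giving x* = 1.6473 and y* = 6.5891.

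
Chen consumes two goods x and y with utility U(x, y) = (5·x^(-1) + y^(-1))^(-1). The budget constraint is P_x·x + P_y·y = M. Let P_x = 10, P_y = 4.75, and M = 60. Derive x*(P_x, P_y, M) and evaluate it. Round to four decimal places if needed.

x* = 4.5864

MRS = MU_x/MU_y = 5·(y/x)^(2). Set equal to P_x/P_y.
Hence y/x = ((1/5)·P_x/P_y)^(1/(2)), i.e. raised to the 0.5 power.
Substitute y = (y/x)·x into the budget: x* = M/(P_x + P_y·(y/x)).
Numerically y/x = 0.648886, so x* = 60/(10 + 4.75·0.648886) = 4.5864.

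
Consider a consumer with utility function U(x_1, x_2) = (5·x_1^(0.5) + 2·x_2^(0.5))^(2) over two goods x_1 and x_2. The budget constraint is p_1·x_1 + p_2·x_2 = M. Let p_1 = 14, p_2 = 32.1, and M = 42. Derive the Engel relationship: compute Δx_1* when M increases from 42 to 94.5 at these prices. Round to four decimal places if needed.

MRS = MU_x_1/MU_x_2 = (5/2)·(x_2/x_1)^(0.5). Set equal to p_1/p_2.
Hence x_2/x_1 = ((2/5)·p_1/p_2)^(1/(0.5)), i.e. raised to the 2 power.
With the ratio pinned down, the budget gives x_1* = M/(p_1 + p_2·(x_2/x_1)) and x_2* = (x_2/x_1)·x_1*.
Numerically x_2/x_1 = 0.030434, so x_1* = 42/(14 + 32.1·0.030434) = 2.8043.
At M' = 94.5: x_1* = 6.3097. Change: 6.3097 − 2.8043 = 3.5054.

Δx_1* = 3.5054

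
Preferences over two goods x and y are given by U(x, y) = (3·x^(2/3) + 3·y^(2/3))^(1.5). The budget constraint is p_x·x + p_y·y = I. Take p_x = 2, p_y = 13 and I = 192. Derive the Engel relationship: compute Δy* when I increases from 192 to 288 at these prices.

Δy* = 0.1707

MU_x ∝ 3·x^(-1/3), MU_y ∝ 3·y^(-1/3), so MRS = (y/x)^(1/3) = p_x/p_y.
Solve for the ratio: y/x = [p_x/p_y]^(3).
Substitute y = (y/x)·x into the budget: x* = I/(p_x + p_y·(y/x)).
Numerically y/x = 0.003641, so x* = 192/(2 + 13·0.003641) = 93.7803 and y* = 0.003641·93.7803 = 0.3415.
At I' = 288: y* = 0.5122. Change: 0.5122 − 0.3415 = 0.1707.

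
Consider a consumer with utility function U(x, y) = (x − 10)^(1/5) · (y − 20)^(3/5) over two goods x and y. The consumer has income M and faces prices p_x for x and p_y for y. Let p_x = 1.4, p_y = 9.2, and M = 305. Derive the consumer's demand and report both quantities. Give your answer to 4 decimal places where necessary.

x* = 29.1071, y* = 28.7228

This is Cobb-Douglas in (x−10, y−20): tangency gives 0.2·p_y·(y−20) = 0.6·p_x·(x−10).
Substituting into the budget: x* = 10 + 0.25·(M − 10·p_x − 20·p_y)/p_x, and y* = 20 + 0.75·(…)/p_y.
Discretionary income = 305 − 10·1.4 − 20·9.2 = 107; x* = 10 + 0.25·107/1.4 = 29.1071; y* = 20 + 0.75·107/9.2 = 28.7228.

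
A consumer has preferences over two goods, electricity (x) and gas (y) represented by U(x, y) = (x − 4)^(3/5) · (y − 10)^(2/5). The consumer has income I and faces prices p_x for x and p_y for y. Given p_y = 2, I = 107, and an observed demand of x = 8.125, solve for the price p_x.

p_x = 8

MRS = (3/2)·(y−10)/(x−4). Tangency with p_x/p_y gives y−10 = (2/3)·(p_x/p_y)·(x−4).
After buying the subsistence bundle (4, 10), a share 0.6 of the remaining income goes to x: x* = 4 + 0.6·(I − 4p_x − 10p_y)/p_x.
Set x* = 8.125 in the demand function and solve for p_x: p_x = 8.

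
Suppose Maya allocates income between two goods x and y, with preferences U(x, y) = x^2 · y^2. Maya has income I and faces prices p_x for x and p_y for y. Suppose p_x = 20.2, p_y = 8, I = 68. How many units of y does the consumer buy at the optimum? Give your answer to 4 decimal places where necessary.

MU_x/MU_y = (2·y)/(2·x); tangency sets this equal to p_x/p_y.
So 2·p_y·y = 2·p_x·x; combined with the budget, a share 0.5 of income goes to x.
Demand: x*(p_x,p_y,I) = 0.5·I/p_x and y* = 0.5·I/p_y.
At p_x=20.2, p_y=8, I=68: y* = 0.5·68/8 = 4.25.

y* = 4.25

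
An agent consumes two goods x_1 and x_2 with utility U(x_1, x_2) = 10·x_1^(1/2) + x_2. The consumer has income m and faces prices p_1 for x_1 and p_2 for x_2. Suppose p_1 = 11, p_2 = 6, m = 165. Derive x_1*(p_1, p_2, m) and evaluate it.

Utility is quasi-linear in x_2; the FOC for x_1 is 5/√x_1 = p_1/p_2.
Thus x_1* = (5·p_2/p_1)² — independent of m — with the rest of income spent on x_2.
Plugging in: x_1* = (5·6/11)² = 7.438.

x_1* = 7.438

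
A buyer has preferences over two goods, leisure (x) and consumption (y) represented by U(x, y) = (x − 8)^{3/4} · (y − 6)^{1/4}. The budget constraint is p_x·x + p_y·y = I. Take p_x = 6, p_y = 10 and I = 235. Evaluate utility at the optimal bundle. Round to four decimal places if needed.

MRS = 3·(y−6)/(x−8). Tangency with p_x/p_y gives y−6 = (1/3)·(p_x/p_y)·(x−8).
Substituting into the budget: x* = 8 + 0.75·(I − 8·p_x − 6·p_y)/p_x, and y* = 6 + 0.25·(…)/p_y.
Discretionary income = 235 − 8·6 − 6·10 = 127; x* = 8 + 0.75·127/6 = 23.875; y* = 6 + 0.25·127/10 = 9.175.
Utility at the optimum: U(23.875, 9.175) = 10.6163.

V = 10.6163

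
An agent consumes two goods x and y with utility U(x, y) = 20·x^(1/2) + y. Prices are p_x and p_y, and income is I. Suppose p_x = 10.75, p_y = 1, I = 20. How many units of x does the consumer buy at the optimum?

MU_x = 10/√x, MU_y = 1. Tangency: 10/√x = p_x/p_y.
Solve: √x = 10·p_y/p_x, so x*(p_x,p_y) = (10·p_y/p_x)², and y* = (I − p_x·x*)/p_y.
Plugging in: x* = (10·1/10.75)² = 0.8653.

x* = 0.8653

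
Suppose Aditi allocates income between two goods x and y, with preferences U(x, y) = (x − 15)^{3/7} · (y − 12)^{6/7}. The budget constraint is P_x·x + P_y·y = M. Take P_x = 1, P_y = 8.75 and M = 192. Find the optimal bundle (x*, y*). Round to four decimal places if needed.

x* = 39, y* = 17.4857

Substituting into the budget: x* = 15 + 1/3·(M − 15·P_x − 12·P_y)/P_x, and y* = 12 + 2/3·(…)/P_y.
Discretionary income = 192 − 15·1 − 12·8.75 = 72; x* = 15 + 1/3·72/1 = 39; y* = 12 + 2/3·72/8.75 = 17.4857.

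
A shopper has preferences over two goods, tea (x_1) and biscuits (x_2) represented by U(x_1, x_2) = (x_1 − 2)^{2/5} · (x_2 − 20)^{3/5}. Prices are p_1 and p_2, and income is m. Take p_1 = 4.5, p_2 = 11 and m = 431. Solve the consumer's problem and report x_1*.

x_1* = 19.9556

Substituting into the budget: x_1* = 2 + 0.4·(m − 2·p_1 − 20·p_2)/p_1, and x_2* = 20 + 0.6·(…)/p_2.
Discretionary income = 431 − 2·4.5 − 20·11 = 202; x_1* = 2 + 0.4·202/4.5 = 19.9556.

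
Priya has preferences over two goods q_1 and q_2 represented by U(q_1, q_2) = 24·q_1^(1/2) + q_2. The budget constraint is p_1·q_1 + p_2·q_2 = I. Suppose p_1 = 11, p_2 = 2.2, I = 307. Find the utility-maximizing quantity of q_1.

Utility is quasi-linear in q_2; the FOC for q_1 is 12/√q_1 = p_1/p_2.
Solve: √q_1 = 12·p_2/p_1, so q_1*(p_1,p_2) = (12·p_2/p_1)², and q_2* = (I − p_1·q_1*)/p_2.
Plugging in: q_1* = (12·2.2/11)² = 5.76.

q_1* = 5.76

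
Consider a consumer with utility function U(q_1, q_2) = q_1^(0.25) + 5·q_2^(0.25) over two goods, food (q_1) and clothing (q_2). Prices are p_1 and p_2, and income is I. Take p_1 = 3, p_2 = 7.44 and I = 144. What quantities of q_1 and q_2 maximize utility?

q_1* = 6.5605, q_2* = 16.7095

With the ratio pinned down, the budget gives q_1* = I/(p_1 + p_2·(q_2/q_1)) and q_2* = (q_2/q_1)·q_1*.
Numerically q_2/q_1 = 2.546974, so q_1* = 144/(3 + 7.44·2.546974) = 6.5605 and q_2* = 2.546974·6.5605 = 16.7095.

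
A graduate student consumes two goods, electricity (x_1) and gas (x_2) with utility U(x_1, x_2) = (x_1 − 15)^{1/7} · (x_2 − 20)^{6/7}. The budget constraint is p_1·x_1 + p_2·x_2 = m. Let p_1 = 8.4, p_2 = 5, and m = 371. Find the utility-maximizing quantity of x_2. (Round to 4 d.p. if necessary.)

x_2* = 44.8571

Substituting into the budget: x_1* = 15 + 1/7·(m − 15·p_1 − 20·p_2)/p_1, and x_2* = 20 + 6/7·(…)/p_2.
Discretionary income = 371 − 15·8.4 − 20·5 = 145; x_2* = 20 + 6/7·145/5 = 44.8571.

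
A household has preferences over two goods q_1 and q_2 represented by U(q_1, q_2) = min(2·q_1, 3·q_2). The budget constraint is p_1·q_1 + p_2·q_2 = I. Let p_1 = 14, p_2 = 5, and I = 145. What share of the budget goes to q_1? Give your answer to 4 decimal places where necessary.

share on q_1 = 0.8077

With perfect complements, no substitution: consume in ratio q_1:q_2 = 3:2.
Budget: p_1·q_1 + p_2·(2/3)·q_1 = I, so (3·p_1 + 2·p_2)·q_1 = 3·I.
Demand: q_1*(p_1,p_2,I) = 3·I/(3·p_1 + 2·p_2), q_2* = 2·I/(3·p_1 + 2·p_2).
Here 3·14 + 2·5 = 52, giving q_1* = 8.3654 and q_2* = 5.5769.
Expenditure on q_1: 14·8.3654 = 117.1154; share = 0.8077.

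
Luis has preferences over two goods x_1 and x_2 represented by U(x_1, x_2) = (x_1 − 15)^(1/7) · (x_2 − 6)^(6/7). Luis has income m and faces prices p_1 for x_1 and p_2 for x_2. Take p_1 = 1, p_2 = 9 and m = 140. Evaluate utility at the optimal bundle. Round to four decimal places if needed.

MRS = (1/6)·(x_2−6)/(x_1−15). Tangency with p_1/p_2 gives x_2−6 = 6·(p_1/p_2)·(x_1−15).
After buying the subsistence bundle (15, 6), a share 1/7 of the remaining income goes to x_1: x_1* = 15 + 1/7·(m − 15p_1 − 6p_2)/p_1.
Discretionary income = 140 − 15·1 − 6·9 = 71; x_1* = 15 + 1/7·71/1 = 25.1429; x_2* = 6 + 6/7·71/9 = 12.7619.
Utility at the optimum: U(25.1429, 12.7619) = 7.1651.

V = 7.1651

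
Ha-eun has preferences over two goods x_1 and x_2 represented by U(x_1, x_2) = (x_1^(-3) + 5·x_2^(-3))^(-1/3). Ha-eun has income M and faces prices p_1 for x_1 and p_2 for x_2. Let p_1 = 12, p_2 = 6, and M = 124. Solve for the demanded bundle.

x_1* = 5.4699, x_2* = 9.7269

MU_x_1 ∝ x_1^(-4), MU_x_2 ∝ 5·x_2^(-4), so MRS = (1/5)·(x_2/x_1)^(4) = p_1/p_2.
Solve for the ratio: x_2/x_1 = [5·p_1/p_2]^(0.25).
With the ratio pinned down, the budget gives x_1* = M/(p_1 + p_2·(x_2/x_1)) and x_2* = (x_2/x_1)·x_1*.
Numerically x_2/x_1 = 1.778279, so x_1* = 124/(12 + 6·1.778279) = 5.4699 and x_2* = 1.778279·5.4699 = 9.7269.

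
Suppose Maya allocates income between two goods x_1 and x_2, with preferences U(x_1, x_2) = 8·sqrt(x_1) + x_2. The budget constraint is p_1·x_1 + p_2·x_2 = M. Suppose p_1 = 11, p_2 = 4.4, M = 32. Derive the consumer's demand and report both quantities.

MU_x_1 = 4/√x_1, MU_x_2 = 1. Tangency: 4/√x_1 = p_1/p_2.
Thus x_1* = (4·p_2/p_1)² — independent of M — with the rest of income spent on x_2.
Plugging in: x_1* = (4·4.4/11)² = 2.56, x_2* = 0.8727.

x_1* = 2.56, x_2* = 0.8727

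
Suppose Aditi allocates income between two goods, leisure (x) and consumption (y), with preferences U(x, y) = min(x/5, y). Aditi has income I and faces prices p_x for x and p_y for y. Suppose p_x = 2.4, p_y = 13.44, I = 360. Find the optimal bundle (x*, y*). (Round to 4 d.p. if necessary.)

With perfect complements, no substitution: consume in ratio x:y = 5:1.
Budget: p_x·x + p_y·(1/5)·x = I, so (5·p_x + p_y)·x = 5·I.
Demand: x*(p_x,p_y,I) = 5·I/(5·p_x + p_y), y* = I/(5·p_x + p_y).
Here 5·2.4 + 13.44 = 25.44, giving x* = 70.7547 and y* = 14.1509.

x* = 70.7547, y* = 14.1509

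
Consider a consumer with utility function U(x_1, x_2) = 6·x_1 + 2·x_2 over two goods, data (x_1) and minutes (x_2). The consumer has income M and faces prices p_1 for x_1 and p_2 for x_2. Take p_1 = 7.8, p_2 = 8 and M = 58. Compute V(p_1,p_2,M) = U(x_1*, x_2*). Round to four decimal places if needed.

Perfect substitutes: compare marginal utility per dollar. 6/p_1 vs 2/p_2 → 0.7692 vs 0.25.
x_1 gives more utility per dollar, so spend all income on x_1: x_1* = M/p_1, x_2* = 0.
Numerically: x_1* = 7.4359, x_2* = 0.
Utility at the optimum: U(7.4359, 0) = 44.6154.

V = 44.6154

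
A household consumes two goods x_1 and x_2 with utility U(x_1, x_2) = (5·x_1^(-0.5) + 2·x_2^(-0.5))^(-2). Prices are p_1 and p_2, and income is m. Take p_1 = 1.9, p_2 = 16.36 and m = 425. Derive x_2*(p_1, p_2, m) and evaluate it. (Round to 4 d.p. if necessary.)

x_2* = 13.682

From the CES first-order condition, (5/2)·(x_2/x_1)^(1.5) = p_1/p_2.
Hence x_2/x_1 = ((2/5)·p_1/p_2)^(1/(1.5)), i.e. raised to the 2/3 power.
With the ratio pinned down, the budget gives x_1* = m/(p_1 + p_2·(x_2/x_1)) and x_2* = (x_2/x_1)·x_1*.
Numerically x_2/x_1 = 0.129227, so x_1* = 425/(1.9 + 16.36·0.129227) = 105.8753 and x_2* = 0.129227·105.8753 = 13.682.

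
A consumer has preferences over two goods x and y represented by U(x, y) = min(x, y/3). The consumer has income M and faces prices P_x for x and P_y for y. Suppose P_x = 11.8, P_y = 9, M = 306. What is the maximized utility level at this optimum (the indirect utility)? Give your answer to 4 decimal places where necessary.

Leontief preferences: the optimum is at the kink where x/1 = y/3, i.e. y = 3·x.
Budget: P_x·x + P_y·3·x = M, so (P_x + 3·P_y)·x = M.
Demand: x*(P_x,P_y,M) = M/(P_x + 3·P_y), y* = 3·M/(P_x + 3·P_y).
Here 11.8 + 3·9 = 38.8, giving x* = 7.8866 and y* = 23.6598.
Utility at the optimum: U(7.8866, 23.6598) = 7.8866.

V = 7.8866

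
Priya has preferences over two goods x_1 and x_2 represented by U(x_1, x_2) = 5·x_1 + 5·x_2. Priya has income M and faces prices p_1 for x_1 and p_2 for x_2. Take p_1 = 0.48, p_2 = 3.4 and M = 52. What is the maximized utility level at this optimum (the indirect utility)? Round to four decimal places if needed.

Perfect substitutes: compare marginal utility per dollar. 5/p_1 vs 5/p_2 → 10.4167 vs 1.4706.
x_1 gives more utility per dollar, so spend all income on x_1: x_1* = M/p_1, x_2* = 0.
Numerically: x_1* = 108.3333, x_2* = 0.
Utility at the optimum: U(108.3333, 0) = 541.6667.

V = 541.6667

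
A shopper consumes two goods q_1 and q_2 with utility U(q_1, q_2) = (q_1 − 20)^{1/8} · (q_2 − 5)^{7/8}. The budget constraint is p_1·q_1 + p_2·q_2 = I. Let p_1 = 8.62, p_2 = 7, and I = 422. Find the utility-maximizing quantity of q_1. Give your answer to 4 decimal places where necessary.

This is Cobb-Douglas in (q_1−20, q_2−5): tangency gives 0.125·p_2·(q_2−5) = 0.875·p_1·(q_1−20).
Substituting into the budget: q_1* = 20 + 0.125·(I − 20·p_1 − 5·p_2)/p_1, and q_2* = 5 + 0.875·(…)/p_2.
Discretionary income = 422 − 20·8.62 − 5·7 = 214.6; q_1* = 20 + 0.125·214.6/8.62 = 23.1119.

q_1* = 23.1119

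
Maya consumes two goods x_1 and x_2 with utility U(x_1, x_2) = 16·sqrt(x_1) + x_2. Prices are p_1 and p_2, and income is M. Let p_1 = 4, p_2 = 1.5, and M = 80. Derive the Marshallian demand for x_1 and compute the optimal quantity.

x_1* = 9

MU_x_1 = 8/√x_1, MU_x_2 = 1. Tangency: 8/√x_1 = p_1/p_2.
Solve: √x_1 = 8·p_2/p_1, so x_1*(p_1,p_2) = (8·p_2/p_1)², and x_2* = (M − p_1·x_1*)/p_2.
Plugging in: x_1* = (8·1.5/4)² = 9.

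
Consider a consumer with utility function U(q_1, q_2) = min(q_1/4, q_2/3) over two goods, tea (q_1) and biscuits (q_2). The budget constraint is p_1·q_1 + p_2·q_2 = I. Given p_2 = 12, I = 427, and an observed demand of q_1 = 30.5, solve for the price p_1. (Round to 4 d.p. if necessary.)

With perfect complements, no substitution: consume in ratio q_1:q_2 = 4:3.
Budget: p_1·q_1 + p_2·(3/4)·q_1 = I, so (4·p_1 + 3·p_2)·q_1 = 4·I.
Demand: q_1*(p_1,p_2,I) = 4·I/(4·p_1 + 3·p_2), q_2* = 3·I/(4·p_1 + 3·p_2).
Set q_1* = 30.5 in the demand function and solve for p_1: p_1 = 5.

p_1 = 5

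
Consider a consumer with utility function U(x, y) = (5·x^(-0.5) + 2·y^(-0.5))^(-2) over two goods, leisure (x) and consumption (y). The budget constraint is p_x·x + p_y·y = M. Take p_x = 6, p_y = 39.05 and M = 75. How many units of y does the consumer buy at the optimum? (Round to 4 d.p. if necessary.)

MRS = MU_x/MU_y = (5/2)·(y/x)^(1.5). Set equal to p_x/p_y.
Hence y/x = ((2/5)·p_x/p_y)^(1/(1.5)), i.e. raised to the 2/3 power.
Substitute y = (y/x)·x into the budget: x* = M/(p_x + p_y·(y/x)).
Numerically y/x = 0.155738, so x* = 75/(6 + 39.05·0.155738) = 6.2078 and y* = 0.155738·6.2078 = 0.9668.

y* = 0.9668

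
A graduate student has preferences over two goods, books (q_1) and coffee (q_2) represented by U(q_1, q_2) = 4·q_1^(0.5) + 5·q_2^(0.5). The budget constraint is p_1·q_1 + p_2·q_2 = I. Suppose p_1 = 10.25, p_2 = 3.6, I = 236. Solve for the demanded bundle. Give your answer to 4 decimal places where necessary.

MRS = MU_q_1/MU_q_2 = (4/5)·(q_2/q_1)^(0.5). Set equal to p_1/p_2.
Hence q_2/q_1 = ((5/4)·p_1/p_2)^(1/(0.5)), i.e. raised to the 2 power.
With the ratio pinned down, the budget gives q_1* = I/(p_1 + p_2·(q_2/q_1)) and q_2* = (q_2/q_1)·q_1*.
Numerically q_2/q_1 = 12.666679, so q_1* = 236/(10.25 + 3.6·12.666679) = 4.2256 and q_2* = 12.666679·4.2256 = 53.5243.

q_1* = 4.2256, q_2* = 53.5243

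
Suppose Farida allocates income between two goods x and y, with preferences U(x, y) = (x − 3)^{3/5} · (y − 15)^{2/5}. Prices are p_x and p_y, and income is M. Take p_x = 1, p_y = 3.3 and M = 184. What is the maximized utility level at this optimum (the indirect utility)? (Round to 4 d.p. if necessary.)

V = 41.6136

Discretionary income = 184 − 3·1 − 15·3.3 = 131.5; x* = 3 + 0.6·131.5/1 = 81.9; y* = 15 + 0.4·131.5/3.3 = 30.9394.
Utility at the optimum: U(81.9, 30.9394) = 41.6136.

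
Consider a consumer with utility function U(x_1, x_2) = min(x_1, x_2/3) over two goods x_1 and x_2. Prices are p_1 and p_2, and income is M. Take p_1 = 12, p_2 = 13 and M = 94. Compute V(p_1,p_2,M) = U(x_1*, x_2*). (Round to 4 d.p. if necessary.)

Demand: x_1*(p_1,p_2,M) = M/(p_1 + 3·p_2), x_2* = 3·M/(p_1 + 3·p_2).
Here 12 + 3·13 = 51, giving x_1* = 1.8431 and x_2* = 5.5294.
Utility at the optimum: U(1.8431, 5.5294) = 1.8431.

V = 1.8431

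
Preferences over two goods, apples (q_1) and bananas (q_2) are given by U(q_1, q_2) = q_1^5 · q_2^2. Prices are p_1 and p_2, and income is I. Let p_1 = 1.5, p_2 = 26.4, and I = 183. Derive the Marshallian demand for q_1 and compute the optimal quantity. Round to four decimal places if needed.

q_1* = 87.1429

Tangency: MRS = (5/2)·q_2/q_1 = p_1/p_2.
Rearranging, p_2·q_2 = (2/5)·p_1·q_1. Substituting into the budget gives p_1·q_1·(1 + (2/5)) = I.
Demand: q_1*(p_1,p_2,I) = 5/7·I/p_1 and q_2* = 2/7·I/p_2.
At p_1=1.5, p_2=26.4, I=183: q_1* = 5/7·183/1.5 = 87.1429.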